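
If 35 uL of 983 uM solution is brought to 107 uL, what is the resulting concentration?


C2 = C1 * V1 / V2
C2 = 983 * 35 / 107
C2 = 321.5421 uM

321.5421 uM


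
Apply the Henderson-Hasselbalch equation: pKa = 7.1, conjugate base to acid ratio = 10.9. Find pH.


pH = pKa + log10([A-]/[HA])
pH = 7.1 + log10(10.9)
pH = 8.1374

8.1374


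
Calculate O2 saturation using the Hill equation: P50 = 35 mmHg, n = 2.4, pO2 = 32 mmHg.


Y = pO2^n / (P50^n + pO2^n)
Y = 32^2.4 / (35^2.4 + 32^2.4)
Y = 44.64%

44.64%


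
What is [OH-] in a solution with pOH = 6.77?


[OH-] = 10^(-pOH)
[OH-] = 10^(-6.77)
[OH-] = 1.698e-07 M

1.698e-07 M


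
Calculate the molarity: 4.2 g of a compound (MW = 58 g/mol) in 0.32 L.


C = (mass / MW) / volume
C = (4.2 / 58) / 0.32
C = 0.2263 M

0.2263 M


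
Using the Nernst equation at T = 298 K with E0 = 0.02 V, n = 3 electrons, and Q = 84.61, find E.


E = E0 - (RT/nF) * ln(Q)
E = 0.02 - (8.314 * 298 / (3 * 96485)) * ln(84.61)
E = -0.018 V

-0.018 V


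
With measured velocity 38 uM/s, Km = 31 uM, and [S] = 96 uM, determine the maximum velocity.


Vmax = v * (Km + [S]) / [S]
Vmax = 38 * (31 + 96) / 96
Vmax = 50.2708 uM/s

50.2708 uM/s


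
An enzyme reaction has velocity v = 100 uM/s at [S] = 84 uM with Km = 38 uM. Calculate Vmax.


Vmax = v * (Km + [S]) / [S]
Vmax = 100 * (38 + 84) / 84
Vmax = 145.2381 uM/s

145.2381 uM/s


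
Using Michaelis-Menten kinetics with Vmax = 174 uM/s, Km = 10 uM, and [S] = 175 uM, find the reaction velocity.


v = Vmax * [S] / (Km + [S])
v = 174 * 175 / (10 + 175)
v = 164.5946 uM/s

164.5946 uM/s


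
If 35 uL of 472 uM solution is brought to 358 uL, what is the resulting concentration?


C2 = C1 * V1 / V2
C2 = 472 * 35 / 358
C2 = 46.1453 uM

46.1453 uM


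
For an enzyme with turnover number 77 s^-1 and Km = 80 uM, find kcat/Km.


Catalytic efficiency = kcat / Km
= 77 / 80
= 0.9625 uM^-1*s^-1

0.9625 uM^-1*s^-1


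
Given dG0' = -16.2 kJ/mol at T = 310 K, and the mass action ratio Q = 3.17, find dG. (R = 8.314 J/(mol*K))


dG = dG0' + RT * ln(Q) / 1000
dG = -16.2 + 8.314 * 310 * ln(3.17) / 1000
dG = -13.2264 kJ/mol

-13.2264 kJ/mol


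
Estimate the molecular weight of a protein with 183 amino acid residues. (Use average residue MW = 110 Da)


MW = n_residues * 110 Da
MW = 183 * 110
MW = 20130 Da

20130 Da


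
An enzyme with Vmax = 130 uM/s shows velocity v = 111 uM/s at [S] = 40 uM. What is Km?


Km = [S] * (Vmax - v) / v
Km = 40 * (130 - 111) / 111
Km = 6.8468 uM

6.8468 uM


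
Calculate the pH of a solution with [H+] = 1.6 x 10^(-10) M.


pH = -log10([H+])
pH = -log10(1.6 x 10^(-10))
pH = 9.7959

9.7959


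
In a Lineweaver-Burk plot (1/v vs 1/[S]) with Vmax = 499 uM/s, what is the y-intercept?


y-intercept = 1/Vmax
= 1/499
= 0.002 s/uM

0.002 s/uM


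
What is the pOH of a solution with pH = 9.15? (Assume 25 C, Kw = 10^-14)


pOH = 14 - pH
pOH = 14 - 9.15
pOH = 4.85

4.85


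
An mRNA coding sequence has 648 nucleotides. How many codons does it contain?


codons = nucleotides / 3
codons = 648 / 3 = 216

216


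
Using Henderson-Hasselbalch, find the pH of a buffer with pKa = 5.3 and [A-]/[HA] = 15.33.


pH = pKa + log10([A-]/[HA])
pH = 5.3 + log10(15.33)
pH = 6.4855

6.4855


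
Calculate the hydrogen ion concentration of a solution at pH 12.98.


[H+] = 10^(-pH)
[H+] = 10^(-12.98)
[H+] = 1.047e-13 M

1.047e-13 M


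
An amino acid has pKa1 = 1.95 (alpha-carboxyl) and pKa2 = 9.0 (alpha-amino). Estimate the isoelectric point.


pI = (pKa1 + pKa2) / 2
pI = (1.95 + 9.0) / 2
pI = 5.475

5.475


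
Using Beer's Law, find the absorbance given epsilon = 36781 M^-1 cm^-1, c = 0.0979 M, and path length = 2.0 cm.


A = epsilon * c * l
A = 36781 * 0.0979 * 2.0
A = 7201.7198

7201.7198


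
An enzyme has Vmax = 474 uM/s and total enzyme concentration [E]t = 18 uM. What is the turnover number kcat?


kcat = Vmax / [E]t
kcat = 474 / 18
kcat = 26.3333 s^-1

26.3333 s^-1


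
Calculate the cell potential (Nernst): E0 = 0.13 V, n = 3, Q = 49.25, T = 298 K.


E = E0 - (RT/nF) * ln(Q)
E = 0.13 - (8.314 * 298 / (3 * 96485)) * ln(49.25)
E = 0.0966 V

0.0966 V


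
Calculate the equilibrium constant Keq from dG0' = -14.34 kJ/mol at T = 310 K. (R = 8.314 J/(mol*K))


Keq = exp(-dG0 * 1000 / (R * T))
Keq = exp(-(-14.34) * 1000 / (8.314 * 310))
Keq = 260.8318

260.8318


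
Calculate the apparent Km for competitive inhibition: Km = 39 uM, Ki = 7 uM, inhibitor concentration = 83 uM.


Km_app = Km * (1 + [I]/Ki)
Km_app = 39 * (1 + 83/7)
Km_app = 501.4286 uM

501.4286 uM


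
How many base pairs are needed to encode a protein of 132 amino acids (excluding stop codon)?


Each amino acid = 1 codon = 3 bp
bp = 132 * 3 = 396 bp

396 bp


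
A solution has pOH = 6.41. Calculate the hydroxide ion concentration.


[OH-] = 10^(-pOH)
[OH-] = 10^(-6.41)
[OH-] = 3.890e-07 M

3.890e-07 M


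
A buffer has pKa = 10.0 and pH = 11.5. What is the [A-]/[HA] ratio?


[A-]/[HA] = 10^(pH - pKa)
= 10^(11.5 - 10.0)
= 31.6228

31.6228


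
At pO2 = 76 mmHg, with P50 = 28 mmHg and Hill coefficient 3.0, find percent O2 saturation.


Y = pO2^n / (P50^n + pO2^n)
Y = 76^3.0 / (28^3.0 + 76^3.0)
Y = 95.24%

95.24%


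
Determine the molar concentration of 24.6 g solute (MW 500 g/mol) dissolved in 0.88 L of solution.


C = (mass / MW) / volume
C = (24.6 / 500) / 0.88
C = 0.0559 M

0.0559 M


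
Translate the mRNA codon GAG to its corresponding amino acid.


Standard genetic code lookup.
Codon GAG -> Glu

Glu


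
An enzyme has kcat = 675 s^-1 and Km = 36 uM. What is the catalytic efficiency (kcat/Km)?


Catalytic efficiency = kcat / Km
= 675 / 36
= 18.75 uM^-1*s^-1

18.75 uM^-1*s^-1


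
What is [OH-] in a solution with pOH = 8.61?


[OH-] = 10^(-pOH)
[OH-] = 10^(-8.61)
[OH-] = 2.455e-09 M

2.455e-09 M


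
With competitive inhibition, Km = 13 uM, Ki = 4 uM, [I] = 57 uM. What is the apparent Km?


Km_app = Km * (1 + [I]/Ki)
Km_app = 13 * (1 + 57/4)
Km_app = 198.25 uM

198.25 uM


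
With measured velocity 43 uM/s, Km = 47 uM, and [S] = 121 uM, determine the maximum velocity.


Vmax = v * (Km + [S]) / [S]
Vmax = 43 * (47 + 121) / 121
Vmax = 59.7025 uM/s

59.7025 uM/s


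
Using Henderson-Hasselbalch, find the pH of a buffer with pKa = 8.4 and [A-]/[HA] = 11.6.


pH = pKa + log10([A-]/[HA])
pH = 8.4 + log10(11.6)
pH = 9.4645

9.4645


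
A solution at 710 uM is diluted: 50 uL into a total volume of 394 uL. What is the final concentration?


C2 = C1 * V1 / V2
C2 = 710 * 50 / 394
C2 = 90.1015 uM

90.1015 uM


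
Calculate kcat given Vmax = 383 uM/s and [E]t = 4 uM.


kcat = Vmax / [E]t
kcat = 383 / 4
kcat = 95.75 s^-1

95.75 s^-1


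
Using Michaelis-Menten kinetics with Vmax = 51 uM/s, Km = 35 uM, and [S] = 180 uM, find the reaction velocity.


v = Vmax * [S] / (Km + [S])
v = 51 * 180 / (35 + 180)
v = 42.6977 uM/s

42.6977 uM/s


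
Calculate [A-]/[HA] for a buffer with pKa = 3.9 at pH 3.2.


[A-]/[HA] = 10^(pH - pKa)
= 10^(3.2 - 3.9)
= 0.1995

0.1995


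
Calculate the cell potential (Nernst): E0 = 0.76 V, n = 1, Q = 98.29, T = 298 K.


E = E0 - (RT/nF) * ln(Q)
E = 0.76 - (8.314 * 298 / (1 * 96485)) * ln(98.29)
E = 0.6422 V

0.6422 V


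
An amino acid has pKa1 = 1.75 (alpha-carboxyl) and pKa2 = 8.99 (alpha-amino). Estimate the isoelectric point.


pI = (pKa1 + pKa2) / 2
pI = (1.75 + 8.99) / 2
pI = 5.37

5.37


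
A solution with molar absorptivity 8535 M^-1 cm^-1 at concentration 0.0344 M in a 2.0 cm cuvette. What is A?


A = epsilon * c * l
A = 8535 * 0.0344 * 2.0
A = 587.208

587.208


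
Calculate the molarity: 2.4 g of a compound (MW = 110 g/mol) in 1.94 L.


C = (mass / MW) / volume
C = (2.4 / 110) / 1.94
C = 0.0112 M

0.0112 M


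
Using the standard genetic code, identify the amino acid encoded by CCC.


Standard genetic code lookup.
Codon CCC -> Pro

Pro


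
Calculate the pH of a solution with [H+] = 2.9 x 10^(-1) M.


pH = -log10([H+])
pH = -log10(2.9 x 10^(-1))
pH = 0.5376

0.5376


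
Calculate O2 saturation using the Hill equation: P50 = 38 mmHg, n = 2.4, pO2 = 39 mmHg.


Y = pO2^n / (P50^n + pO2^n)
Y = 39^2.4 / (38^2.4 + 39^2.4)
Y = 51.56%

51.56%


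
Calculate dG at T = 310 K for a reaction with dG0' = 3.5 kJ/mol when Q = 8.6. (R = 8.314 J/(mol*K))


dG = dG0' + RT * ln(Q) / 1000
dG = 3.5 + 8.314 * 310 * ln(8.6) / 1000
dG = 9.0458 kJ/mol

9.0458 kJ/mol


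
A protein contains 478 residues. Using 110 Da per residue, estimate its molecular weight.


MW = n_residues * 110 Da
MW = 478 * 110
MW = 52580 Da

52580 Da


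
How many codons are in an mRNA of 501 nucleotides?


codons = nucleotides / 3
codons = 501 / 3 = 167

167


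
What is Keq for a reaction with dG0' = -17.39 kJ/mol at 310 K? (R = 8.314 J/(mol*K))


Keq = exp(-dG0 * 1000 / (R * T))
Keq = exp(-(-17.39) * 1000 / (8.314 * 310))
Keq = 851.7274

851.7274


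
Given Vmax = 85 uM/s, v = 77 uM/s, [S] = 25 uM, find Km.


Km = [S] * (Vmax - v) / v
Km = 25 * (85 - 77) / 77
Km = 2.5974 uM

2.5974 uM


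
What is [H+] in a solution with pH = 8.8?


[H+] = 10^(-pH)
[H+] = 10^(-8.8)
[H+] = 1.585e-09 M

1.585e-09 M


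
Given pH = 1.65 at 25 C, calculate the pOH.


pOH = 14 - pH
pOH = 14 - 1.65
pOH = 12.35

12.35


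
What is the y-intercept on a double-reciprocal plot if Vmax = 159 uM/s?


y-intercept = 1/Vmax
= 1/159
= 0.0063 s/uM

0.0063 s/uM


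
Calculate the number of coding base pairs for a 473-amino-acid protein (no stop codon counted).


Each amino acid = 1 codon = 3 bp
bp = 473 * 3 = 1419 bp

1419 bp


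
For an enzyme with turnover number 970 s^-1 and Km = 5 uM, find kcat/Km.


Catalytic efficiency = kcat / Km
= 970 / 5
= 194.0 uM^-1*s^-1

194.0 uM^-1*s^-1


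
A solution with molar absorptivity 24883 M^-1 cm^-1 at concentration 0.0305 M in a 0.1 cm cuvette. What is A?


A = epsilon * c * l
A = 24883 * 0.0305 * 0.1
A = 75.8932

75.8932


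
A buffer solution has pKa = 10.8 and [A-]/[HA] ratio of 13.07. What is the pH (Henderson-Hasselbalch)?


pH = pKa + log10([A-]/[HA])
pH = 10.8 + log10(13.07)
pH = 11.9163

11.9163


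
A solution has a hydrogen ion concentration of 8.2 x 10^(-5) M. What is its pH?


pH = -log10([H+])
pH = -log10(8.2 x 10^(-5))
pH = 4.0862

4.0862


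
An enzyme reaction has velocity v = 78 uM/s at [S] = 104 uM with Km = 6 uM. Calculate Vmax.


Vmax = v * (Km + [S]) / [S]
Vmax = 78 * (6 + 104) / 104
Vmax = 82.5 uM/s

82.5 uM/s


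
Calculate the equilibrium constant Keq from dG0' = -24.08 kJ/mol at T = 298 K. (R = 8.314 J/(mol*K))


Keq = exp(-dG0 * 1000 / (R * T))
Keq = exp(-(-24.08) * 1000 / (8.314 * 298))
Keq = 16633.8129

16633.8129


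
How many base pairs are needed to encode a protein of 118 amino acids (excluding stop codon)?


Each amino acid = 1 codon = 3 bp
bp = 118 * 3 = 354 bp

354 bp


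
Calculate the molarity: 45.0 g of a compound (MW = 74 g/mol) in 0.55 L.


C = (mass / MW) / volume
C = (45.0 / 74) / 0.55
C = 1.1057 M

1.1057 M


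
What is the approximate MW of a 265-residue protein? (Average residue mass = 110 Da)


MW = n_residues * 110 Da
MW = 265 * 110
MW = 29150 Da

29150 Da


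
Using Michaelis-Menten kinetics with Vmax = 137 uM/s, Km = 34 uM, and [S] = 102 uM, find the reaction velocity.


v = Vmax * [S] / (Km + [S])
v = 137 * 102 / (34 + 102)
v = 102.75 uM/s

102.75 uM/s


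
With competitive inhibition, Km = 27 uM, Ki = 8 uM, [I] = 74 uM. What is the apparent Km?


Km_app = Km * (1 + [I]/Ki)
Km_app = 27 * (1 + 74/8)
Km_app = 276.75 uM

276.75 uM


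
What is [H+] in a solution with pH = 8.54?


[H+] = 10^(-pH)
[H+] = 10^(-8.54)
[H+] = 2.884e-09 M

2.884e-09 M


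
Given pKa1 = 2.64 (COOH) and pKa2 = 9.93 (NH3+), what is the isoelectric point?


pI = (pKa1 + pKa2) / 2
pI = (2.64 + 9.93) / 2
pI = 6.285

6.285


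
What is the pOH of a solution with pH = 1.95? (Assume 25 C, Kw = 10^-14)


pOH = 14 - pH
pOH = 14 - 1.95
pOH = 12.05

12.05


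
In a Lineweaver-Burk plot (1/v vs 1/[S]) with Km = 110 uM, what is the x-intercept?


x-intercept = -1/Km
= -1/110
= -0.0091 1/uM

-0.0091 1/uM


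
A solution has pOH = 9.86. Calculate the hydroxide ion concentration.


[OH-] = 10^(-pOH)
[OH-] = 10^(-9.86)
[OH-] = 1.380e-10 M

1.380e-10 M


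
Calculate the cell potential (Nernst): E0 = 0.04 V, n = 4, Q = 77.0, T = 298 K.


E = E0 - (RT/nF) * ln(Q)
E = 0.04 - (8.314 * 298 / (4 * 96485)) * ln(77.0)
E = 0.0121 V

0.0121 V


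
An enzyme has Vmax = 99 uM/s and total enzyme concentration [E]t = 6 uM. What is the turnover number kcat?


kcat = Vmax / [E]t
kcat = 99 / 6
kcat = 16.5 s^-1

16.5 s^-1


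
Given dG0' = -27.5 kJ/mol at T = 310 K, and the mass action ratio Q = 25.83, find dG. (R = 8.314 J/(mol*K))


dG = dG0' + RT * ln(Q) / 1000
dG = -27.5 + 8.314 * 310 * ln(25.83) / 1000
dG = -19.1197 kJ/mol

-19.1197 kJ/mol


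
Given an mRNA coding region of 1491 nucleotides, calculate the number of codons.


codons = nucleotides / 3
codons = 1491 / 3 = 497

497


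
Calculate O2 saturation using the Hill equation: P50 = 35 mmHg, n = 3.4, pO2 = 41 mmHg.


Y = pO2^n / (P50^n + pO2^n)
Y = 41^3.4 / (35^3.4 + 41^3.4)
Y = 63.13%

63.13%


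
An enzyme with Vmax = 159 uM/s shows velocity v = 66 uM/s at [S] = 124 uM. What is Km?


Km = [S] * (Vmax - v) / v
Km = 124 * (159 - 66) / 66
Km = 174.7273 uM

174.7273 uM


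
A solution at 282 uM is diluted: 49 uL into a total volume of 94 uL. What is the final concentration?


C2 = C1 * V1 / V2
C2 = 282 * 49 / 94
C2 = 147.0 uM

147.0 uM


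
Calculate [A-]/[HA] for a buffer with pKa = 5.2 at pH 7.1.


[A-]/[HA] = 10^(pH - pKa)
= 10^(7.1 - 5.2)
= 79.4328

79.4328


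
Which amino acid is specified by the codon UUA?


Standard genetic code lookup.
Codon UUA -> Leu

Leu


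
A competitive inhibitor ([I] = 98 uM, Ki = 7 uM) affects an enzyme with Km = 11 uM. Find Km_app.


Km_app = Km * (1 + [I]/Ki)
Km_app = 11 * (1 + 98/7)
Km_app = 165.0 uM

165.0 uM


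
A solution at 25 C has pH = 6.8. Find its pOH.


pOH = 14 - pH
pOH = 14 - 6.8
pOH = 7.2

7.2


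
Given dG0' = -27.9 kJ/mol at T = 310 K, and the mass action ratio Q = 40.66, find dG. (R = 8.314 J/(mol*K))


dG = dG0' + RT * ln(Q) / 1000
dG = -27.9 + 8.314 * 310 * ln(40.66) / 1000
dG = -18.3503 kJ/mol

-18.3503 kJ/mol


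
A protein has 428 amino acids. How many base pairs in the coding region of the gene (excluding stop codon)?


Each amino acid = 1 codon = 3 bp
bp = 428 * 3 = 1284 bp

1284 bp


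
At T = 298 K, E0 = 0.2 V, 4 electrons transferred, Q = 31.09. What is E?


E = E0 - (RT/nF) * ln(Q)
E = 0.2 - (8.314 * 298 / (4 * 96485)) * ln(31.09)
E = 0.1779 V

0.1779 V


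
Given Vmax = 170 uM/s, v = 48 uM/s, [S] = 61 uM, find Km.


Km = [S] * (Vmax - v) / v
Km = 61 * (170 - 48) / 48
Km = 155.0417 uM

155.0417 uM


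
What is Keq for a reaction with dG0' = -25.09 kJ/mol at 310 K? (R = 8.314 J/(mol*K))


Keq = exp(-dG0 * 1000 / (R * T))
Keq = exp(-(-25.09) * 1000 / (8.314 * 310))
Keq = 16896.181

16896.181


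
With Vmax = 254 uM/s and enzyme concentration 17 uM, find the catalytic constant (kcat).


kcat = Vmax / [E]t
kcat = 254 / 17
kcat = 14.9412 s^-1

14.9412 s^-1


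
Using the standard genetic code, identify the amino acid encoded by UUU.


Standard genetic code lookup.
Codon UUU -> Phe

Phe


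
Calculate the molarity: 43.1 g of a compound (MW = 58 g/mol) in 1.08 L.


C = (mass / MW) / volume
C = (43.1 / 58) / 1.08
C = 0.6881 M

0.6881 M


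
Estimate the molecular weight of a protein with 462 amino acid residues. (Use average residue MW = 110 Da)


MW = n_residues * 110 Da
MW = 462 * 110
MW = 50820 Da

50820 Da


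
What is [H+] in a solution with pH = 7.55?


[H+] = 10^(-pH)
[H+] = 10^(-7.55)
[H+] = 2.818e-08 M

2.818e-08 M


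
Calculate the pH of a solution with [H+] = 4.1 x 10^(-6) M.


pH = -log10([H+])
pH = -log10(4.1 x 10^(-6))
pH = 5.3872

5.3872


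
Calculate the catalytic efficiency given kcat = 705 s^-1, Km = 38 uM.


Catalytic efficiency = kcat / Km
= 705 / 38
= 18.5526 uM^-1*s^-1

18.5526 uM^-1*s^-1


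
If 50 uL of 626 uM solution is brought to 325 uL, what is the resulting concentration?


C2 = C1 * V1 / V2
C2 = 626 * 50 / 325
C2 = 96.3077 uM

96.3077 uM


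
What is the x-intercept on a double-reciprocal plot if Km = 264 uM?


x-intercept = -1/Km
= -1/264
= -0.0038 1/uM

-0.0038 1/uM


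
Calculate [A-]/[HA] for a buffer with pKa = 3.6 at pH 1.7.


[A-]/[HA] = 10^(pH - pKa)
= 10^(1.7 - 3.6)
= 0.0126

0.0126


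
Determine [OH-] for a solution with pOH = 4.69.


[OH-] = 10^(-pOH)
[OH-] = 10^(-4.69)
[OH-] = 2.042e-05 M

2.042e-05 M


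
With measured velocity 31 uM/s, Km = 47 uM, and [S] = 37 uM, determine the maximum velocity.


Vmax = v * (Km + [S]) / [S]
Vmax = 31 * (47 + 37) / 37
Vmax = 70.3784 uM/s

70.3784 uM/s


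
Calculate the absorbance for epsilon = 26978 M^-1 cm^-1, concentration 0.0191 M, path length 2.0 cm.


A = epsilon * c * l
A = 26978 * 0.0191 * 2.0
A = 1030.5596

1030.5596


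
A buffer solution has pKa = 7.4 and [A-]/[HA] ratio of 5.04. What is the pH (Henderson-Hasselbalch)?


pH = pKa + log10([A-]/[HA])
pH = 7.4 + log10(5.04)
pH = 8.1024

8.1024


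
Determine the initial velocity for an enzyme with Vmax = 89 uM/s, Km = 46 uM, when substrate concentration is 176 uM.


v = Vmax * [S] / (Km + [S])
v = 89 * 176 / (46 + 176)
v = 70.5586 uM/s

70.5586 uM/s


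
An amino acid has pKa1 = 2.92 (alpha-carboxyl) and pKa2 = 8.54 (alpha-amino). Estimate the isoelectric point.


pI = (pKa1 + pKa2) / 2
pI = (2.92 + 8.54) / 2
pI = 5.73

5.73


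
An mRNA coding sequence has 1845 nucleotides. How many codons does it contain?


codons = nucleotides / 3
codons = 1845 / 3 = 615

615


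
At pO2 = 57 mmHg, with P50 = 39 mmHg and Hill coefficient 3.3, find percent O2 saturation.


Y = pO2^n / (P50^n + pO2^n)
Y = 57^3.3 / (39^3.3 + 57^3.3)
Y = 77.77%

77.77%


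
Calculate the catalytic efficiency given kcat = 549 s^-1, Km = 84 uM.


Catalytic efficiency = kcat / Km
= 549 / 84
= 6.5357 uM^-1*s^-1

6.5357 uM^-1*s^-1


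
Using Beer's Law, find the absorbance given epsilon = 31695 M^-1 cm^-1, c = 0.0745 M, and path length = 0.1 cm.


A = epsilon * c * l
A = 31695 * 0.0745 * 0.1
A = 236.1277

236.1277


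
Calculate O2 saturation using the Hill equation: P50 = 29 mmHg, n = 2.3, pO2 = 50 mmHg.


Y = pO2^n / (P50^n + pO2^n)
Y = 50^2.3 / (29^2.3 + 50^2.3)
Y = 77.78%

77.78%


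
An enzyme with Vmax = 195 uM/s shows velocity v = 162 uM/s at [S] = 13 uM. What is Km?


Km = [S] * (Vmax - v) / v
Km = 13 * (195 - 162) / 162
Km = 2.6481 uM

2.6481 uM


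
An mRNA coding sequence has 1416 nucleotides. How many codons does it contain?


codons = nucleotides / 3
codons = 1416 / 3 = 472

472


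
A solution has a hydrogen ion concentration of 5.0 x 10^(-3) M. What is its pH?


pH = -log10([H+])
pH = -log10(5.0 x 10^(-3))
pH = 2.301

2.301


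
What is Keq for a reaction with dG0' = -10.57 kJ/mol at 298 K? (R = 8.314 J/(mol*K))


Keq = exp(-dG0 * 1000 / (R * T))
Keq = exp(-(-10.57) * 1000 / (8.314 * 298))
Keq = 71.2556

71.2556


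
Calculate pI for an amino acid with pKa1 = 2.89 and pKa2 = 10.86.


pI = (pKa1 + pKa2) / 2
pI = (2.89 + 10.86) / 2
pI = 6.875

6.875


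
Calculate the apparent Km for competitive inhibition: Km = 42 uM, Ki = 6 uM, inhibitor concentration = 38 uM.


Km_app = Km * (1 + [I]/Ki)
Km_app = 42 * (1 + 38/6)
Km_app = 308.0 uM

308.0 uM


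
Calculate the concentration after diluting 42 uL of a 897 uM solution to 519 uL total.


C2 = C1 * V1 / V2
C2 = 897 * 42 / 519
C2 = 72.5896 uM

72.5896 uM


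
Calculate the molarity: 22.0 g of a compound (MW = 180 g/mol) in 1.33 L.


C = (mass / MW) / volume
C = (22.0 / 180) / 1.33
C = 0.0919 M

0.0919 M


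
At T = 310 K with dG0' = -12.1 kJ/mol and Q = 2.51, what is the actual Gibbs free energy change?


dG = dG0' + RT * ln(Q) / 1000
dG = -12.1 + 8.314 * 310 * ln(2.51) / 1000
dG = -9.7281 kJ/mol

-9.7281 kJ/mol


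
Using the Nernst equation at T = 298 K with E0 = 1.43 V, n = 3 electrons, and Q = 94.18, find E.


E = E0 - (RT/nF) * ln(Q)
E = 1.43 - (8.314 * 298 / (3 * 96485)) * ln(94.18)
E = 1.3911 V

1.3911 V


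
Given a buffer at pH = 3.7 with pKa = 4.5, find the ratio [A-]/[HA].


[A-]/[HA] = 10^(pH - pKa)
= 10^(3.7 - 4.5)
= 0.1585

0.1585


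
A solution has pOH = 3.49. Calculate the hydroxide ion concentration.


[OH-] = 10^(-pOH)
[OH-] = 10^(-3.49)
[OH-] = 3.236e-04 M

3.236e-04 M


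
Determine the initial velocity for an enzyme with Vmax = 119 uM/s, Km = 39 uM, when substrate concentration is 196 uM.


v = Vmax * [S] / (Km + [S])
v = 119 * 196 / (39 + 196)
v = 99.2511 uM/s

99.2511 uM/s


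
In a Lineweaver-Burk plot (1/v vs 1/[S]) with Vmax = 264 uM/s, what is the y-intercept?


y-intercept = 1/Vmax
= 1/264
= 0.0038 s/uM

0.0038 s/uM


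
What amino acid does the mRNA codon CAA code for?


Standard genetic code lookup.
Codon CAA -> Gln

Gln


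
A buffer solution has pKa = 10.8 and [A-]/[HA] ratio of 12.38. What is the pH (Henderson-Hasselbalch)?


pH = pKa + log10([A-]/[HA])
pH = 10.8 + log10(12.38)
pH = 11.8927

11.8927


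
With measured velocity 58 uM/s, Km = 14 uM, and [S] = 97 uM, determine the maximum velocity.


Vmax = v * (Km + [S]) / [S]
Vmax = 58 * (14 + 97) / 97
Vmax = 66.3711 uM/s

66.3711 uM/s


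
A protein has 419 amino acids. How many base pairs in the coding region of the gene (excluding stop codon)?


Each amino acid = 1 codon = 3 bp
bp = 419 * 3 = 1257 bp

1257 bp


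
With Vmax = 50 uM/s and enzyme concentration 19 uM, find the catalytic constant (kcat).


kcat = Vmax / [E]t
kcat = 50 / 19
kcat = 2.6316 s^-1

2.6316 s^-1


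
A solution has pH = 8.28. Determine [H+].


[H+] = 10^(-pH)
[H+] = 10^(-8.28)
[H+] = 5.248e-09 M

5.248e-09 M


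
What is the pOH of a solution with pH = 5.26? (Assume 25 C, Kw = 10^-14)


pOH = 14 - pH
pOH = 14 - 5.26
pOH = 8.74

8.74


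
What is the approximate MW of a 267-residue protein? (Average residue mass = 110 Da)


MW = n_residues * 110 Da
MW = 267 * 110
MW = 29370 Da

29370 Da


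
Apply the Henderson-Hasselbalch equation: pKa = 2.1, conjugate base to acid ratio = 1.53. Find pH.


pH = pKa + log10([A-]/[HA])
pH = 2.1 + log10(1.53)
pH = 2.2847

2.2847


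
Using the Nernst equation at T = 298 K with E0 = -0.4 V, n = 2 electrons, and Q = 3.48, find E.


E = E0 - (RT/nF) * ln(Q)
E = -0.4 - (8.314 * 298 / (2 * 96485)) * ln(3.48)
E = -0.416 V

-0.416 V


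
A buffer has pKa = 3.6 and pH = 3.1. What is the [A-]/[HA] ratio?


[A-]/[HA] = 10^(pH - pKa)
= 10^(3.1 - 3.6)
= 0.3162

0.3162


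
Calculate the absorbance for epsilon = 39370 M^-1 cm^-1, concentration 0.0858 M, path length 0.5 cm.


A = epsilon * c * l
A = 39370 * 0.0858 * 0.5
A = 1688.973

1688.973


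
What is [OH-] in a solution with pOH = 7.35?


[OH-] = 10^(-pOH)
[OH-] = 10^(-7.35)
[OH-] = 4.467e-08 M

4.467e-08 M


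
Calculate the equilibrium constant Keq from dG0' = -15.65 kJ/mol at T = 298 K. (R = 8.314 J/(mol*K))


Keq = exp(-dG0 * 1000 / (R * T))
Keq = exp(-(-15.65) * 1000 / (8.314 * 298))
Keq = 553.725

553.725


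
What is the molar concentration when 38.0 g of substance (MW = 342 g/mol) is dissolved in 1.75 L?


C = (mass / MW) / volume
C = (38.0 / 342) / 1.75
C = 0.0635 M

0.0635 M


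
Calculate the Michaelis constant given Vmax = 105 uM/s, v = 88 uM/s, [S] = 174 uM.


Km = [S] * (Vmax - v) / v
Km = 174 * (105 - 88) / 88
Km = 33.6136 uM

33.6136 uM


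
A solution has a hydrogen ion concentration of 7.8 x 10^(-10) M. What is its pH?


pH = -log10([H+])
pH = -log10(7.8 x 10^(-10))
pH = 9.1079

9.1079


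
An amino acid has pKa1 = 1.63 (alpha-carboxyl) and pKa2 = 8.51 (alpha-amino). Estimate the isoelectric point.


pI = (pKa1 + pKa2) / 2
pI = (1.63 + 8.51) / 2
pI = 5.07

5.07


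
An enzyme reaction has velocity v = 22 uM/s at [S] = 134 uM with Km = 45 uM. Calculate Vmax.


Vmax = v * (Km + [S]) / [S]
Vmax = 22 * (45 + 134) / 134
Vmax = 29.3881 uM/s

29.3881 uM/s


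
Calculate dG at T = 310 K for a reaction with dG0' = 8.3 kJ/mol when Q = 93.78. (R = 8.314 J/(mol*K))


dG = dG0' + RT * ln(Q) / 1000
dG = 8.3 + 8.314 * 310 * ln(93.78) / 1000
dG = 20.0036 kJ/mol

20.0036 kJ/mol


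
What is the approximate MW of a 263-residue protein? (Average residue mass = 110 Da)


MW = n_residues * 110 Da
MW = 263 * 110
MW = 28930 Da

28930 Da


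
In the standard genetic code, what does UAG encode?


Standard genetic code lookup.
Codon UAG -> Stop

Stop


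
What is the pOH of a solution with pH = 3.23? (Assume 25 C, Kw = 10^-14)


pOH = 14 - pH
pOH = 14 - 3.23
pOH = 10.77

10.77


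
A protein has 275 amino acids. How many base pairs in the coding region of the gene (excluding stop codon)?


Each amino acid = 1 codon = 3 bp
bp = 275 * 3 = 825 bp

825 bp


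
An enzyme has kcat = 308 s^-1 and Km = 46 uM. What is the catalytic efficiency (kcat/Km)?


Catalytic efficiency = kcat / Km
= 308 / 46
= 6.6957 uM^-1*s^-1

6.6957 uM^-1*s^-1


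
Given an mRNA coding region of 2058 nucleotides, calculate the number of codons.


codons = nucleotides / 3
codons = 2058 / 3 = 686

686


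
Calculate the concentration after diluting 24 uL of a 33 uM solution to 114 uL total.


C2 = C1 * V1 / V2
C2 = 33 * 24 / 114
C2 = 6.9474 uM

6.9474 uM


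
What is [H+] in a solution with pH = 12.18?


[H+] = 10^(-pH)
[H+] = 10^(-12.18)
[H+] = 6.607e-13 M

6.607e-13 M


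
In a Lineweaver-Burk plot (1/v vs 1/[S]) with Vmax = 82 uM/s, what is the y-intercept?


y-intercept = 1/Vmax
= 1/82
= 0.0122 s/uM

0.0122 s/uM


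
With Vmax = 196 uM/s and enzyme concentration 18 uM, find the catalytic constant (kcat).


kcat = Vmax / [E]t
kcat = 196 / 18
kcat = 10.8889 s^-1

10.8889 s^-1


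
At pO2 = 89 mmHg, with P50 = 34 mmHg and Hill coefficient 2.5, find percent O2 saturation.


Y = pO2^n / (P50^n + pO2^n)
Y = 89^2.5 / (34^2.5 + 89^2.5)
Y = 91.73%

91.73%


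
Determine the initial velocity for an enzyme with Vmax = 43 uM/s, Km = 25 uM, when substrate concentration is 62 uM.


v = Vmax * [S] / (Km + [S])
v = 43 * 62 / (25 + 62)
v = 30.6437 uM/s

30.6437 uM/s


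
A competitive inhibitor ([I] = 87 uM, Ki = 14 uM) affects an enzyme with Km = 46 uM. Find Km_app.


Km_app = Km * (1 + [I]/Ki)
Km_app = 46 * (1 + 87/14)
Km_app = 331.8571 uM

331.8571 uM


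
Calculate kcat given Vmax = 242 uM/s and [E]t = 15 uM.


kcat = Vmax / [E]t
kcat = 242 / 15
kcat = 16.1333 s^-1

16.1333 s^-1


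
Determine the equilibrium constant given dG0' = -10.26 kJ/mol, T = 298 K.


Keq = exp(-dG0 * 1000 / (R * T))
Keq = exp(-(-10.26) * 1000 / (8.314 * 298))
Keq = 62.8752

62.8752


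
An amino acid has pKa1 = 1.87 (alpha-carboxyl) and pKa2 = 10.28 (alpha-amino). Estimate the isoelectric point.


pI = (pKa1 + pKa2) / 2
pI = (1.87 + 10.28) / 2
pI = 6.075

6.075


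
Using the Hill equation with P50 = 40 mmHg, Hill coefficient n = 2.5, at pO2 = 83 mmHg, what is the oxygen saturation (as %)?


Y = pO2^n / (P50^n + pO2^n)
Y = 83^2.5 / (40^2.5 + 83^2.5)
Y = 86.12%

86.12%


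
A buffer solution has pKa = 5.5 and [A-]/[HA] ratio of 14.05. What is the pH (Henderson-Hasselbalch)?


pH = pKa + log10([A-]/[HA])
pH = 5.5 + log10(14.05)
pH = 6.6477

6.6477


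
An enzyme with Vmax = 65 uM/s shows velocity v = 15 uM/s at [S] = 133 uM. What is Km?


Km = [S] * (Vmax - v) / v
Km = 133 * (65 - 15) / 15
Km = 443.3333 uM

443.3333 uM


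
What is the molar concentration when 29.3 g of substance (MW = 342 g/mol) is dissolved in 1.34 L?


C = (mass / MW) / volume
C = (29.3 / 342) / 1.34
C = 0.0639 M

0.0639 M


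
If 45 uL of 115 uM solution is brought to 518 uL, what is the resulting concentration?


C2 = C1 * V1 / V2
C2 = 115 * 45 / 518
C2 = 9.9903 uM

9.9903 uM


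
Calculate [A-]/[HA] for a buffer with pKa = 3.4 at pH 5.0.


[A-]/[HA] = 10^(pH - pKa)
= 10^(5.0 - 3.4)
= 39.8107

39.8107


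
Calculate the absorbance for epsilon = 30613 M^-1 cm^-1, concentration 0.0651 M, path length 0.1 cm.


A = epsilon * c * l
A = 30613 * 0.0651 * 0.1
A = 199.2906

199.2906


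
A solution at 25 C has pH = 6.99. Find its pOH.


pOH = 14 - pH
pOH = 14 - 6.99
pOH = 7.01

7.01


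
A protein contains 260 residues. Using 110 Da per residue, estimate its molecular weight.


MW = n_residues * 110 Da
MW = 260 * 110
MW = 28600 Da

28600 Da


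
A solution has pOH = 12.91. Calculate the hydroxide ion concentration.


[OH-] = 10^(-pOH)
[OH-] = 10^(-12.91)
[OH-] = 1.230e-13 M

1.230e-13 M


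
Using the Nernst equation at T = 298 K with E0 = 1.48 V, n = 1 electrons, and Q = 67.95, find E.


E = E0 - (RT/nF) * ln(Q)
E = 1.48 - (8.314 * 298 / (1 * 96485)) * ln(67.95)
E = 1.3717 V

1.3717 V


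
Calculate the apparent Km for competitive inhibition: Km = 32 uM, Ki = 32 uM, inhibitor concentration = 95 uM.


Km_app = Km * (1 + [I]/Ki)
Km_app = 32 * (1 + 95/32)
Km_app = 127.0 uM

127.0 uM


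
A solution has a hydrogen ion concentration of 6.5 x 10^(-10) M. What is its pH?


pH = -log10([H+])
pH = -log10(6.5 x 10^(-10))
pH = 9.1871

9.1871


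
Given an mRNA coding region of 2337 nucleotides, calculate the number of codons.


codons = nucleotides / 3
codons = 2337 / 3 = 779

779


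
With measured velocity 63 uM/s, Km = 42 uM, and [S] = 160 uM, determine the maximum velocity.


Vmax = v * (Km + [S]) / [S]
Vmax = 63 * (42 + 160) / 160
Vmax = 79.5375 uM/s

79.5375 uM/s


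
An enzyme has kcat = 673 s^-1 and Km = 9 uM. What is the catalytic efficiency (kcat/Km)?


Catalytic efficiency = kcat / Km
= 673 / 9
= 74.7778 uM^-1*s^-1

74.7778 uM^-1*s^-1


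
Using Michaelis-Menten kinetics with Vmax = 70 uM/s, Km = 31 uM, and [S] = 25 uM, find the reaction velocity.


v = Vmax * [S] / (Km + [S])
v = 70 * 25 / (31 + 25)
v = 31.25 uM/s

31.25 uM/s


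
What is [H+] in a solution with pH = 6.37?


[H+] = 10^(-pH)
[H+] = 10^(-6.37)
[H+] = 4.266e-07 M

4.266e-07 M


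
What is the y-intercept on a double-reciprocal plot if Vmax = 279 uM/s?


y-intercept = 1/Vmax
= 1/279
= 0.0036 s/uM

0.0036 s/uM


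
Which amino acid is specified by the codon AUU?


Standard genetic code lookup.
Codon AUU -> Ile

Ile


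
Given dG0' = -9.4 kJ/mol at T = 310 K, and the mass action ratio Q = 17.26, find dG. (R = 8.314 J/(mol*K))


dG = dG0' + RT * ln(Q) / 1000
dG = -9.4 + 8.314 * 310 * ln(17.26) / 1000
dG = -2.0587 kJ/mol

-2.0587 kJ/mol


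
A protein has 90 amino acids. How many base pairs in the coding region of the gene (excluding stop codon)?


Each amino acid = 1 codon = 3 bp
bp = 90 * 3 = 270 bp

270 bp


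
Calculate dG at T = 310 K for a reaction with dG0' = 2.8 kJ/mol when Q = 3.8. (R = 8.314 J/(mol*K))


dG = dG0' + RT * ln(Q) / 1000
dG = 2.8 + 8.314 * 310 * ln(3.8) / 1000
dG = 6.2408 kJ/mol

6.2408 kJ/mol


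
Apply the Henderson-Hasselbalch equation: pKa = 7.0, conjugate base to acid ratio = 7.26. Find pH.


pH = pKa + log10([A-]/[HA])
pH = 7.0 + log10(7.26)
pH = 7.8609

7.8609


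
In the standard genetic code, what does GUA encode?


Standard genetic code lookup.
Codon GUA -> Val

Val


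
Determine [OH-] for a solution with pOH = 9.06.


[OH-] = 10^(-pOH)
[OH-] = 10^(-9.06)
[OH-] = 8.710e-10 M

8.710e-10 M


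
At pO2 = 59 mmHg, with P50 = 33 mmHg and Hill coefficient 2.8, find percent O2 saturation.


Y = pO2^n / (P50^n + pO2^n)
Y = 59^2.8 / (33^2.8 + 59^2.8)
Y = 83.57%

83.57%


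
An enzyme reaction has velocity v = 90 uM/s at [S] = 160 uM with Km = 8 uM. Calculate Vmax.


Vmax = v * (Km + [S]) / [S]
Vmax = 90 * (8 + 160) / 160
Vmax = 94.5 uM/s

94.5 uM/s


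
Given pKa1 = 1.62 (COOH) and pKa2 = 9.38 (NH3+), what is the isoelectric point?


pI = (pKa1 + pKa2) / 2
pI = (1.62 + 9.38) / 2
pI = 5.5

5.5


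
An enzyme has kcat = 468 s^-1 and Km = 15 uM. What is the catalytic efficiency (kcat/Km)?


Catalytic efficiency = kcat / Km
= 468 / 15
= 31.2 uM^-1*s^-1

31.2 uM^-1*s^-1


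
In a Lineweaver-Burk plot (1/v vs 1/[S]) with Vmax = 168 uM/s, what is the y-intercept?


y-intercept = 1/Vmax
= 1/168
= 0.006 s/uM

0.006 s/uM


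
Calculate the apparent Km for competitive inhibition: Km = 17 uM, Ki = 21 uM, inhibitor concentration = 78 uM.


Km_app = Km * (1 + [I]/Ki)
Km_app = 17 * (1 + 78/21)
Km_app = 80.1429 uM

80.1429 uM


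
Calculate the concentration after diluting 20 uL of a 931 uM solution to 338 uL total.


C2 = C1 * V1 / V2
C2 = 931 * 20 / 338
C2 = 55.0888 uM

55.0888 uM


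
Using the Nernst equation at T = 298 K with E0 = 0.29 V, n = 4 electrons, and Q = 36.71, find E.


E = E0 - (RT/nF) * ln(Q)
E = 0.29 - (8.314 * 298 / (4 * 96485)) * ln(36.71)
E = 0.2669 V

0.2669 V


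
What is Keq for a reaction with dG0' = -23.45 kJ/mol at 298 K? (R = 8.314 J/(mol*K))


Keq = exp(-dG0 * 1000 / (R * T))
Keq = exp(-(-23.45) * 1000 / (8.314 * 298))
Keq = 12899.0845

12899.0845


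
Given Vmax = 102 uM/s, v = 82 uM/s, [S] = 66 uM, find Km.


Km = [S] * (Vmax - v) / v
Km = 66 * (102 - 82) / 82
Km = 16.0976 uM

16.0976 uM


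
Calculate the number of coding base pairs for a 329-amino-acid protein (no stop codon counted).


Each amino acid = 1 codon = 3 bp
bp = 329 * 3 = 987 bp

987 bp


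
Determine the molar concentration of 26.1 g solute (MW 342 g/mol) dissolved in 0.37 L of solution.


C = (mass / MW) / volume
C = (26.1 / 342) / 0.37
C = 0.2063 M

0.2063 M


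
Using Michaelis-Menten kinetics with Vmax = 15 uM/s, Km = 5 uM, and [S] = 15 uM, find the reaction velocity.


v = Vmax * [S] / (Km + [S])
v = 15 * 15 / (5 + 15)
v = 11.25 uM/s

11.25 uM/s


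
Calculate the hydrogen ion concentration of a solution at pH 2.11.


[H+] = 10^(-pH)
[H+] = 10^(-2.11)
[H+] = 0.0078 M

0.0078 M


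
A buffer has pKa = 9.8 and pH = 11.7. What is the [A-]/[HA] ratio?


[A-]/[HA] = 10^(pH - pKa)
= 10^(11.7 - 9.8)
= 79.4328

79.4328


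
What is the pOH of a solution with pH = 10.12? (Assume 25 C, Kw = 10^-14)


pOH = 14 - pH
pOH = 14 - 10.12
pOH = 3.88

3.88


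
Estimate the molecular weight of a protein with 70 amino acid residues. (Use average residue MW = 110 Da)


MW = n_residues * 110 Da
MW = 70 * 110
MW = 7700 Da

7700 Da


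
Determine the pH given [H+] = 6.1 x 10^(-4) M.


pH = -log10([H+])
pH = -log10(6.1 x 10^(-4))
pH = 3.2147

3.2147


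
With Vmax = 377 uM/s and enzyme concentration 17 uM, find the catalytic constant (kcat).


kcat = Vmax / [E]t
kcat = 377 / 17
kcat = 22.1765 s^-1

22.1765 s^-1


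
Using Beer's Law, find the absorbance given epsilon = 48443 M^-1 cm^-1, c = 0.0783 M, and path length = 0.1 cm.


A = epsilon * c * l
A = 48443 * 0.0783 * 0.1
A = 379.3087

379.3087


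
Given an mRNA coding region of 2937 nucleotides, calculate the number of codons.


codons = nucleotides / 3
codons = 2937 / 3 = 979

979


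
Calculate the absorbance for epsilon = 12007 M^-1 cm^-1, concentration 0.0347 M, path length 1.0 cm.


A = epsilon * c * l
A = 12007 * 0.0347 * 1.0
A = 416.6429

416.6429


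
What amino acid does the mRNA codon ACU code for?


Standard genetic code lookup.
Codon ACU -> Thr

Thr


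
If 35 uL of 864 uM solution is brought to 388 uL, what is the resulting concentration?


C2 = C1 * V1 / V2
C2 = 864 * 35 / 388
C2 = 77.9381 uM

77.9381 uM


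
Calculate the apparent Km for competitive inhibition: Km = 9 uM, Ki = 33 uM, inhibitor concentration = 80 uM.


Km_app = Km * (1 + [I]/Ki)
Km_app = 9 * (1 + 80/33)
Km_app = 30.8182 uM

30.8182 uM


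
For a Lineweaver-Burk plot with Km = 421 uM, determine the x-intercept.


x-intercept = -1/Km
= -1/421
= -0.0024 1/uM

-0.0024 1/uM


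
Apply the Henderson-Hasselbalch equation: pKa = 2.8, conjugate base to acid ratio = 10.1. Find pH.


pH = pKa + log10([A-]/[HA])
pH = 2.8 + log10(10.1)
pH = 3.8043

3.8043


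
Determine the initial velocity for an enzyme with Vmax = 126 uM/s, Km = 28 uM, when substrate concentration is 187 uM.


v = Vmax * [S] / (Km + [S])
v = 126 * 187 / (28 + 187)
v = 109.5907 uM/s

109.5907 uM/s


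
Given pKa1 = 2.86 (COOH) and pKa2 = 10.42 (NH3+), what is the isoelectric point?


pI = (pKa1 + pKa2) / 2
pI = (2.86 + 10.42) / 2
pI = 6.64

6.64


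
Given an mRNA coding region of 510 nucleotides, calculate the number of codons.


codons = nucleotides / 3
codons = 510 / 3 = 170

170


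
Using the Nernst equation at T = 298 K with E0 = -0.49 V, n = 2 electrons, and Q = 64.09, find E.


E = E0 - (RT/nF) * ln(Q)
E = -0.49 - (8.314 * 298 / (2 * 96485)) * ln(64.09)
E = -0.5434 V

-0.5434 V


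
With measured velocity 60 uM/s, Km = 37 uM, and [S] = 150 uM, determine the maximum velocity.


Vmax = v * (Km + [S]) / [S]
Vmax = 60 * (37 + 150) / 150
Vmax = 74.8 uM/s

74.8 uM/s


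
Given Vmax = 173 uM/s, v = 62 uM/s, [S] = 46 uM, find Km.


Km = [S] * (Vmax - v) / v
Km = 46 * (173 - 62) / 62
Km = 82.3548 uM

82.3548 uM


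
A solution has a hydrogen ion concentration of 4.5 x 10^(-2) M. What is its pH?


pH = -log10([H+])
pH = -log10(4.5 x 10^(-2))
pH = 1.3468

1.3468


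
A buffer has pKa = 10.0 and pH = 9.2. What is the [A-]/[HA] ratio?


[A-]/[HA] = 10^(pH - pKa)
= 10^(9.2 - 10.0)
= 0.1585

0.1585


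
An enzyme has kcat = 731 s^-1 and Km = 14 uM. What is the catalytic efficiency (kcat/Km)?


Catalytic efficiency = kcat / Km
= 731 / 14
= 52.2143 uM^-1*s^-1

52.2143 uM^-1*s^-1


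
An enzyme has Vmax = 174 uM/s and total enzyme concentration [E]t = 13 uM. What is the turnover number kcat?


kcat = Vmax / [E]t
kcat = 174 / 13
kcat = 13.3846 s^-1

13.3846 s^-1


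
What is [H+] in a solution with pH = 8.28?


[H+] = 10^(-pH)
[H+] = 10^(-8.28)
[H+] = 5.248e-09 M

5.248e-09 M


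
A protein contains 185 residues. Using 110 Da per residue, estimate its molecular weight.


MW = n_residues * 110 Da
MW = 185 * 110
MW = 20350 Da

20350 Da


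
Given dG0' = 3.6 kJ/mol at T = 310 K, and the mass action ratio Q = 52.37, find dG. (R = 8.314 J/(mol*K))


dG = dG0' + RT * ln(Q) / 1000
dG = 3.6 + 8.314 * 310 * ln(52.37) / 1000
dG = 13.802 kJ/mol

13.802 kJ/mol


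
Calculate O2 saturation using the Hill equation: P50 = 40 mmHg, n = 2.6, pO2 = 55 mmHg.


Y = pO2^n / (P50^n + pO2^n)
Y = 55^2.6 / (40^2.6 + 55^2.6)
Y = 69.59%

69.59%


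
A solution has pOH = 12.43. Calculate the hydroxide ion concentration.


[OH-] = 10^(-pOH)
[OH-] = 10^(-12.43)
[OH-] = 3.715e-13 M

3.715e-13 M


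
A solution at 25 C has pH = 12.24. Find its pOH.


pOH = 14 - pH
pOH = 14 - 12.24
pOH = 1.76

1.76


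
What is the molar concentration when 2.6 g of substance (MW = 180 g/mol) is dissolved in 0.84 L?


C = (mass / MW) / volume
C = (2.6 / 180) / 0.84
C = 0.0172 M

0.0172 M


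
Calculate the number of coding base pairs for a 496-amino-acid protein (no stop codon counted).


Each amino acid = 1 codon = 3 bp
bp = 496 * 3 = 1488 bp

1488 bp


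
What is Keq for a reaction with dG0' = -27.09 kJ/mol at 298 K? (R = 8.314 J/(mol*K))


Keq = exp(-dG0 * 1000 / (R * T))
Keq = exp(-(-27.09) * 1000 / (8.314 * 298))
Keq = 56055.1847

56055.1847
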